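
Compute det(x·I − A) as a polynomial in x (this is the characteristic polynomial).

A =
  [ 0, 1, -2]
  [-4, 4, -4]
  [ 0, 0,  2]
x^3 - 6*x^2 + 12*x - 8

Expanding det(x·I − A) (e.g. by cofactor expansion or by noting that A is similar to its Jordan form J, which has the same characteristic polynomial as A) gives
  χ_A(x) = x^3 - 6*x^2 + 12*x - 8
which factors as (x - 2)^3. The eigenvalues (with algebraic multiplicities) are λ = 2 with multiplicity 3.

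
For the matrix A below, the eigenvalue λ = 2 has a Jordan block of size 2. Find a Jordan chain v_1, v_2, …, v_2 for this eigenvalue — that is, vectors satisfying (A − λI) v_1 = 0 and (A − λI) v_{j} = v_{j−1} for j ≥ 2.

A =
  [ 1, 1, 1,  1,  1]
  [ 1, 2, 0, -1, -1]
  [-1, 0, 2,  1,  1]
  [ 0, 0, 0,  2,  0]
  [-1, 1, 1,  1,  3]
A Jordan chain for λ = 2 of length 2:
v_1 = (-1, 1, -1, 0, -1)ᵀ
v_2 = (1, 0, 0, 0, 0)ᵀ

Let N = A − (2)·I. We want v_2 with N^2 v_2 = 0 but N^1 v_2 ≠ 0; then v_{j-1} := N · v_j for j = 2, …, 2.

Pick v_2 = (1, 0, 0, 0, 0)ᵀ.
Then v_1 = N · v_2 = (-1, 1, -1, 0, -1)ᵀ.

Sanity check: (A − (2)·I) v_1 = (0, 0, 0, 0, 0)ᵀ = 0. ✓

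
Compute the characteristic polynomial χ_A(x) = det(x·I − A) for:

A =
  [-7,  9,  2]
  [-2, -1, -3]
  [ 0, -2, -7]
x^3 + 15*x^2 + 75*x + 125

Expanding det(x·I − A) (e.g. by cofactor expansion or by noting that A is similar to its Jordan form J, which has the same characteristic polynomial as A) gives
  χ_A(x) = x^3 + 15*x^2 + 75*x + 125
which factors as (x + 5)^3. The eigenvalues (with algebraic multiplicities) are λ = -5 with multiplicity 3.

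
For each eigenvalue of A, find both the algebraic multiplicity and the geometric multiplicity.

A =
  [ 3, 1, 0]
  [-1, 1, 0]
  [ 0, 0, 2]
λ = 2: alg = 3, geom = 2

Step 1 — factor the characteristic polynomial to read off the algebraic multiplicities:
  χ_A(x) = (x - 2)^3

Step 2 — compute geometric multiplicities via the rank-nullity identity g(λ) = n − rank(A − λI):
  rank(A − (2)·I) = 1, so dim ker(A − (2)·I) = n − 1 = 2

Summary:
  λ = 2: algebraic multiplicity = 3, geometric multiplicity = 2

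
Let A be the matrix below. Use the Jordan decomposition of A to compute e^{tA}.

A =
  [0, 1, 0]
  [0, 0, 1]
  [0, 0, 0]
e^{tA} =
  [1, t, t^2/2]
  [0, 1, t]
  [0, 0, 1]

Strategy: write A = P · J · P⁻¹ where J is a Jordan canonical form, so e^{tA} = P · e^{tJ} · P⁻¹, and e^{tJ} can be computed block-by-block.

A has Jordan form
J =
  [0, 1, 0]
  [0, 0, 1]
  [0, 0, 0]
(up to reordering of blocks).

Per-block formulas:
  For a 3×3 Jordan block J_3(0): exp(t · J_3(0)) = e^(0t)·(I + t·N + (t^2/2)·N^2), where N is the 3×3 nilpotent shift.

After assembling e^{tJ} and conjugating by P, we get:

e^{tA} =
  [1, t, t^2/2]
  [0, 1, t]
  [0, 0, 1]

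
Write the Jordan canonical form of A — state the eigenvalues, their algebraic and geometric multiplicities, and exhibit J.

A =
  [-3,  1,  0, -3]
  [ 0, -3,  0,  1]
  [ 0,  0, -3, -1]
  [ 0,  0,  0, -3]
J_3(-3) ⊕ J_1(-3)

The characteristic polynomial is
  det(x·I − A) = x^4 + 12*x^3 + 54*x^2 + 108*x + 81 = (x + 3)^4

Eigenvalues and multiplicities (the geometric multiplicity of λ is n − rank(A − λI), which equals the number of Jordan blocks for λ):
  λ = -3: algebraic multiplicity = 4, geometric multiplicity = 2

Determining the block sizes for each eigenvalue:
  λ = -3: with am = 4 and gm = 2, the partition is not yet determined (e.g. several partitions of 4 into 2 parts exist). Let N = A − (-3)·I. Computing rank(N^1) = 2, rank(N^2) = 1, rank(N^3) = 0; the number of blocks of size ≥ j is rank(N^{j−1}) − rank(N^j), giving [2, 1, 1]. So we have 1 block(s) of size 3, 1 block(s) of size 1 → block sizes [3, 1]

Assembling the blocks gives a Jordan form
J =
  [-3,  1,  0,  0]
  [ 0, -3,  1,  0]
  [ 0,  0, -3,  0]
  [ 0,  0,  0, -3]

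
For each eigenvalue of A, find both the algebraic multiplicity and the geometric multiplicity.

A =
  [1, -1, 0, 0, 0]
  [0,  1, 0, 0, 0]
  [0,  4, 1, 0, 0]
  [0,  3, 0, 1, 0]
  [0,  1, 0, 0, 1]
λ = 1: alg = 5, geom = 4

Step 1 — factor the characteristic polynomial to read off the algebraic multiplicities:
  χ_A(x) = (x - 1)^5

Step 2 — compute geometric multiplicities via the rank-nullity identity g(λ) = n − rank(A − λI):
  rank(A − (1)·I) = 1, so dim ker(A − (1)·I) = n − 1 = 4

Summary:
  λ = 1: algebraic multiplicity = 5, geometric multiplicity = 4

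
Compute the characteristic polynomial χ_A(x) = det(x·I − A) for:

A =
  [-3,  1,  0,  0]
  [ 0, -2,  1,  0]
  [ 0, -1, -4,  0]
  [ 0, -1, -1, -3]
x^4 + 12*x^3 + 54*x^2 + 108*x + 81

Expanding det(x·I − A) (e.g. by cofactor expansion or by noting that A is similar to its Jordan form J, which has the same characteristic polynomial as A) gives
  χ_A(x) = x^4 + 12*x^3 + 54*x^2 + 108*x + 81
which factors as (x + 3)^4. The eigenvalues (with algebraic multiplicities) are λ = -3 with multiplicity 4.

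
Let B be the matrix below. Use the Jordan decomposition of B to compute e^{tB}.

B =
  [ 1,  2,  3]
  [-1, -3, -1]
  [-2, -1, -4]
e^{tB} =
  [t^2*exp(-2*t)/2 + 3*t*exp(-2*t) + exp(-2*t), t^2*exp(-2*t)/2 + 2*t*exp(-2*t), t^2*exp(-2*t)/2 + 3*t*exp(-2*t)]
  [-t*exp(-2*t), -t*exp(-2*t) + exp(-2*t), -t*exp(-2*t)]
  [-t^2*exp(-2*t)/2 - 2*t*exp(-2*t), -t^2*exp(-2*t)/2 - t*exp(-2*t), -t^2*exp(-2*t)/2 - 2*t*exp(-2*t) + exp(-2*t)]

Strategy: write B = P · J · P⁻¹ where J is a Jordan canonical form, so e^{tB} = P · e^{tJ} · P⁻¹, and e^{tJ} can be computed block-by-block.

B has Jordan form
J =
  [-2,  1,  0]
  [ 0, -2,  1]
  [ 0,  0, -2]
(up to reordering of blocks).

Per-block formulas:
  For a 3×3 Jordan block J_3(-2): exp(t · J_3(-2)) = e^(-2t)·(I + t·N + (t^2/2)·N^2), where N is the 3×3 nilpotent shift.

After assembling e^{tJ} and conjugating by P, we get:

e^{tB} =
  [t^2*exp(-2*t)/2 + 3*t*exp(-2*t) + exp(-2*t), t^2*exp(-2*t)/2 + 2*t*exp(-2*t), t^2*exp(-2*t)/2 + 3*t*exp(-2*t)]
  [-t*exp(-2*t), -t*exp(-2*t) + exp(-2*t), -t*exp(-2*t)]
  [-t^2*exp(-2*t)/2 - 2*t*exp(-2*t), -t^2*exp(-2*t)/2 - t*exp(-2*t), -t^2*exp(-2*t)/2 - 2*t*exp(-2*t) + exp(-2*t)]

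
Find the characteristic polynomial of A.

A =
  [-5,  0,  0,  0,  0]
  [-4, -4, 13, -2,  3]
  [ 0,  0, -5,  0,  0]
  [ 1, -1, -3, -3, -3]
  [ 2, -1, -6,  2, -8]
x^5 + 25*x^4 + 250*x^3 + 1250*x^2 + 3125*x + 3125

Expanding det(x·I − A) (e.g. by cofactor expansion or by noting that A is similar to its Jordan form J, which has the same characteristic polynomial as A) gives
  χ_A(x) = x^5 + 25*x^4 + 250*x^3 + 1250*x^2 + 3125*x + 3125
which factors as (x + 5)^5. The eigenvalues (with algebraic multiplicities) are λ = -5 with multiplicity 5.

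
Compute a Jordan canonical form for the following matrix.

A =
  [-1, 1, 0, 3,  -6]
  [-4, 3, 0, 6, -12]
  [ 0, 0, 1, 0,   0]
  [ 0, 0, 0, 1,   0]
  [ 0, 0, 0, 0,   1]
J_2(1) ⊕ J_1(1) ⊕ J_1(1) ⊕ J_1(1)

The characteristic polynomial is
  det(x·I − A) = x^5 - 5*x^4 + 10*x^3 - 10*x^2 + 5*x - 1 = (x - 1)^5

Eigenvalues and multiplicities (the geometric multiplicity of λ is n − rank(A − λI), which equals the number of Jordan blocks for λ):
  λ = 1: algebraic multiplicity = 5, geometric multiplicity = 4

Determining the block sizes for each eigenvalue:
  λ = 1: 4 blocks summing to 5 forces exactly one block of size 2 and the rest size 1 → block sizes [2, 1, 1, 1]

Assembling the blocks gives a Jordan form
J =
  [1, 1, 0, 0, 0]
  [0, 1, 0, 0, 0]
  [0, 0, 1, 0, 0]
  [0, 0, 0, 1, 0]
  [0, 0, 0, 0, 1]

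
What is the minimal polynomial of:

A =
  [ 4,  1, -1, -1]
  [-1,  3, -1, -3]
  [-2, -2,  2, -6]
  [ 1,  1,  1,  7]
x^3 - 12*x^2 + 48*x - 64

The characteristic polynomial is χ_A(x) = (x - 4)^4, so the eigenvalues are known. The minimal polynomial is
  m_A(x) = Π_λ (x − λ)^{k_λ}
where k_λ is the size of the *largest* Jordan block for λ (equivalently, the smallest k with (A − λI)^k v = 0 for every generalised eigenvector v of λ).

  λ = 4: largest Jordan block has size 3, contributing (x − 4)^3

So m_A(x) = (x - 4)^3 = x^3 - 12*x^2 + 48*x - 64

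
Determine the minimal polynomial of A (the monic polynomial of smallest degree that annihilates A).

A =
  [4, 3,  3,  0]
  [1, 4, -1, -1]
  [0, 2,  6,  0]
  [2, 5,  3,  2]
x^3 - 12*x^2 + 48*x - 64

The characteristic polynomial is χ_A(x) = (x - 4)^4, so the eigenvalues are known. The minimal polynomial is
  m_A(x) = Π_λ (x − λ)^{k_λ}
where k_λ is the size of the *largest* Jordan block for λ (equivalently, the smallest k with (A − λI)^k v = 0 for every generalised eigenvector v of λ).

  λ = 4: largest Jordan block has size 3, contributing (x − 4)^3

So m_A(x) = (x - 4)^3 = x^3 - 12*x^2 + 48*x - 64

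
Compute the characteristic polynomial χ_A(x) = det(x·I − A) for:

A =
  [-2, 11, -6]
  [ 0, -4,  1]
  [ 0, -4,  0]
x^3 + 6*x^2 + 12*x + 8

Expanding det(x·I − A) (e.g. by cofactor expansion or by noting that A is similar to its Jordan form J, which has the same characteristic polynomial as A) gives
  χ_A(x) = x^3 + 6*x^2 + 12*x + 8
which factors as (x + 2)^3. The eigenvalues (with algebraic multiplicities) are λ = -2 with multiplicity 3.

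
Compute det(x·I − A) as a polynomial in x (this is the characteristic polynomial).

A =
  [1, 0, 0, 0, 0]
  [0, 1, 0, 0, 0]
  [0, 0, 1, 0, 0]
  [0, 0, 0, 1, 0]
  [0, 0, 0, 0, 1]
x^5 - 5*x^4 + 10*x^3 - 10*x^2 + 5*x - 1

Expanding det(x·I − A) (e.g. by cofactor expansion or by noting that A is similar to its Jordan form J, which has the same characteristic polynomial as A) gives
  χ_A(x) = x^5 - 5*x^4 + 10*x^3 - 10*x^2 + 5*x - 1
which factors as (x - 1)^5. The eigenvalues (with algebraic multiplicities) are λ = 1 with multiplicity 5.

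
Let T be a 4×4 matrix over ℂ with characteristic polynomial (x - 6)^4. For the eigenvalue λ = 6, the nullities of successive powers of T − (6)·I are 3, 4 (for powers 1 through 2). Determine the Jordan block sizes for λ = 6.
Block sizes for λ = 6: [2, 1, 1]

From the dimensions of kernels of powers, the number of Jordan blocks of size at least j is d_j − d_{j−1} where d_j = dim ker(N^j) (with d_0 = 0). Computing the differences gives [3, 1].
The number of blocks of size exactly k is (#blocks of size ≥ k) − (#blocks of size ≥ k + 1), so the partition is: 2 block(s) of size 1, 1 block(s) of size 2.
In nonincreasing order the block sizes are [2, 1, 1].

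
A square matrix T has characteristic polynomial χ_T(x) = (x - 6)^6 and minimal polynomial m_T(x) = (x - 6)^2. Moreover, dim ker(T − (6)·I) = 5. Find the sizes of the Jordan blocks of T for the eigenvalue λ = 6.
Block sizes for λ = 6: [2, 1, 1, 1, 1]

Step 1 — from the characteristic polynomial, algebraic multiplicity of λ = 6 is 6. From dim ker(T − (6)·I) = 5, there are exactly 5 Jordan blocks for λ = 6.
Step 2 — from the minimal polynomial, the factor (x − 6)^2 tells us the largest block for λ = 6 has size 2.
Step 3 — with total size 6, 5 blocks, and largest block 2, the block sizes (in nonincreasing order) are [2, 1, 1, 1, 1].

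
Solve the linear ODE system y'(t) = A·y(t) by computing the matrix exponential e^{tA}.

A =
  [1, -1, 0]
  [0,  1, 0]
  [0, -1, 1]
e^{tA} =
  [exp(t), -t*exp(t), 0]
  [0, exp(t), 0]
  [0, -t*exp(t), exp(t)]

Strategy: write A = P · J · P⁻¹ where J is a Jordan canonical form, so e^{tA} = P · e^{tJ} · P⁻¹, and e^{tJ} can be computed block-by-block.

A has Jordan form
J =
  [1, 1, 0]
  [0, 1, 0]
  [0, 0, 1]
(up to reordering of blocks).

Per-block formulas:
  For a 1×1 block at λ = 1: exp(t · [1]) = [e^(1t)].
  For a 2×2 Jordan block J_2(1): exp(t · J_2(1)) = e^(1t)·(I + t·N), where N is the 2×2 nilpotent shift.

After assembling e^{tJ} and conjugating by P, we get:

e^{tA} =
  [exp(t), -t*exp(t), 0]
  [0, exp(t), 0]
  [0, -t*exp(t), exp(t)]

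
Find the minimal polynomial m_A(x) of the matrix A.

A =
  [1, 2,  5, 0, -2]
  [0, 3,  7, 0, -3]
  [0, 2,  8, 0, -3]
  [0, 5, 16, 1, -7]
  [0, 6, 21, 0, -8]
x^3 - 3*x^2 + 3*x - 1

The characteristic polynomial is χ_A(x) = (x - 1)^5, so the eigenvalues are known. The minimal polynomial is
  m_A(x) = Π_λ (x − λ)^{k_λ}
where k_λ is the size of the *largest* Jordan block for λ (equivalently, the smallest k with (A − λI)^k v = 0 for every generalised eigenvector v of λ).

  λ = 1: largest Jordan block has size 3, contributing (x − 1)^3

So m_A(x) = (x - 1)^3 = x^3 - 3*x^2 + 3*x - 1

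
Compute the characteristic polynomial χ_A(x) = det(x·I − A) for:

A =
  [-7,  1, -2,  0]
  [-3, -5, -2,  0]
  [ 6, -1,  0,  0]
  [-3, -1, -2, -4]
x^4 + 16*x^3 + 96*x^2 + 256*x + 256

Expanding det(x·I − A) (e.g. by cofactor expansion or by noting that A is similar to its Jordan form J, which has the same characteristic polynomial as A) gives
  χ_A(x) = x^4 + 16*x^3 + 96*x^2 + 256*x + 256
which factors as (x + 4)^4. The eigenvalues (with algebraic multiplicities) are λ = -4 with multiplicity 4.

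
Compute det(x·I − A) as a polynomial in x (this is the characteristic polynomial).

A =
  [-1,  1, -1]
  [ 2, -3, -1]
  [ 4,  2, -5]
x^3 + 9*x^2 + 27*x + 27

Expanding det(x·I − A) (e.g. by cofactor expansion or by noting that A is similar to its Jordan form J, which has the same characteristic polynomial as A) gives
  χ_A(x) = x^3 + 9*x^2 + 27*x + 27
which factors as (x + 3)^3. The eigenvalues (with algebraic multiplicities) are λ = -3 with multiplicity 3.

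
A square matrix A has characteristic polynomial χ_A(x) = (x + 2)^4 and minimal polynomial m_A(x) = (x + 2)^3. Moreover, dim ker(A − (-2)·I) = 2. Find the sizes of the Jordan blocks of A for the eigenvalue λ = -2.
Block sizes for λ = -2: [3, 1]

Step 1 — from the characteristic polynomial, algebraic multiplicity of λ = -2 is 4. From dim ker(A − (-2)·I) = 2, there are exactly 2 Jordan blocks for λ = -2.
Step 2 — from the minimal polynomial, the factor (x + 2)^3 tells us the largest block for λ = -2 has size 3.
Step 3 — with total size 4, 2 blocks, and largest block 3, the block sizes (in nonincreasing order) are [3, 1].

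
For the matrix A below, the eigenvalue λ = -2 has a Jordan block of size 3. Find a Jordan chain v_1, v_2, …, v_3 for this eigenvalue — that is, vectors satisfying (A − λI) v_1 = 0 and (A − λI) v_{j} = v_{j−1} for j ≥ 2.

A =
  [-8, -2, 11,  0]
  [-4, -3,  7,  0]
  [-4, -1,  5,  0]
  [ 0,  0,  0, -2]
A Jordan chain for λ = -2 of length 3:
v_1 = (3, 2, 2, 0)ᵀ
v_2 = (-2, -1, -1, 0)ᵀ
v_3 = (0, 1, 0, 0)ᵀ

Let N = A − (-2)·I. We want v_3 with N^3 v_3 = 0 but N^2 v_3 ≠ 0; then v_{j-1} := N · v_j for j = 3, …, 2.

Pick v_3 = (0, 1, 0, 0)ᵀ.
Then v_2 = N · v_3 = (-2, -1, -1, 0)ᵀ.
Then v_1 = N · v_2 = (3, 2, 2, 0)ᵀ.

Sanity check: (A − (-2)·I) v_1 = (0, 0, 0, 0)ᵀ = 0. ✓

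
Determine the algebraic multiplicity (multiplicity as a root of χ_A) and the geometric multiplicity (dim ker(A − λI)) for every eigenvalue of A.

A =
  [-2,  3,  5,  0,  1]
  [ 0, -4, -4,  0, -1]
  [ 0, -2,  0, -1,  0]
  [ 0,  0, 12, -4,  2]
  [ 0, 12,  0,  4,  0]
λ = -2: alg = 5, geom = 2

Step 1 — factor the characteristic polynomial to read off the algebraic multiplicities:
  χ_A(x) = (x + 2)^5

Step 2 — compute geometric multiplicities via the rank-nullity identity g(λ) = n − rank(A − λI):
  rank(A − (-2)·I) = 3, so dim ker(A − (-2)·I) = n − 3 = 2

Summary:
  λ = -2: algebraic multiplicity = 5, geometric multiplicity = 2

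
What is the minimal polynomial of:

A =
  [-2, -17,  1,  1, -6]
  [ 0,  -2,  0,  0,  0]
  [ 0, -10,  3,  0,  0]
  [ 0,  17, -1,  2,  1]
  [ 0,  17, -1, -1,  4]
x^3 - 4*x^2 - 3*x + 18

The characteristic polynomial is χ_A(x) = (x - 3)^3*(x + 2)^2, so the eigenvalues are known. The minimal polynomial is
  m_A(x) = Π_λ (x − λ)^{k_λ}
where k_λ is the size of the *largest* Jordan block for λ (equivalently, the smallest k with (A − λI)^k v = 0 for every generalised eigenvector v of λ).

  λ = -2: largest Jordan block has size 1, contributing (x + 2)
  λ = 3: largest Jordan block has size 2, contributing (x − 3)^2

So m_A(x) = (x - 3)^2*(x + 2) = x^3 - 4*x^2 - 3*x + 18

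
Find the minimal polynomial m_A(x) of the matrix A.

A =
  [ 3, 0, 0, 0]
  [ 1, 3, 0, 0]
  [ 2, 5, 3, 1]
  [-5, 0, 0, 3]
x^2 - 6*x + 9

The characteristic polynomial is χ_A(x) = (x - 3)^4, so the eigenvalues are known. The minimal polynomial is
  m_A(x) = Π_λ (x − λ)^{k_λ}
where k_λ is the size of the *largest* Jordan block for λ (equivalently, the smallest k with (A − λI)^k v = 0 for every generalised eigenvector v of λ).

  λ = 3: largest Jordan block has size 2, contributing (x − 3)^2

So m_A(x) = (x - 3)^2 = x^2 - 6*x + 9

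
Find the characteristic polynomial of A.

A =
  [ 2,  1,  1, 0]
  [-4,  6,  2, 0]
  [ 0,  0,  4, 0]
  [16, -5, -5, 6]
x^4 - 18*x^3 + 120*x^2 - 352*x + 384

Expanding det(x·I − A) (e.g. by cofactor expansion or by noting that A is similar to its Jordan form J, which has the same characteristic polynomial as A) gives
  χ_A(x) = x^4 - 18*x^3 + 120*x^2 - 352*x + 384
which factors as (x - 6)*(x - 4)^3. The eigenvalues (with algebraic multiplicities) are λ = 4 with multiplicity 3, λ = 6 with multiplicity 1.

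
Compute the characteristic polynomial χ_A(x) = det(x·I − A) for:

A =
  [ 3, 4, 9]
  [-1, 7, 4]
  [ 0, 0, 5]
x^3 - 15*x^2 + 75*x - 125

Expanding det(x·I − A) (e.g. by cofactor expansion or by noting that A is similar to its Jordan form J, which has the same characteristic polynomial as A) gives
  χ_A(x) = x^3 - 15*x^2 + 75*x - 125
which factors as (x - 5)^3. The eigenvalues (with algebraic multiplicities) are λ = 5 with multiplicity 3.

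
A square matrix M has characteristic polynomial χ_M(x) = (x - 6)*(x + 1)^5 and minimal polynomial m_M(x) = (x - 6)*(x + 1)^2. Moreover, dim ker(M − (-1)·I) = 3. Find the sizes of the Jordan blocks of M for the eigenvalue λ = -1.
Block sizes for λ = -1: [2, 2, 1]

Step 1 — from the characteristic polynomial, algebraic multiplicity of λ = -1 is 5. From dim ker(M − (-1)·I) = 3, there are exactly 3 Jordan blocks for λ = -1.
Step 2 — from the minimal polynomial, the factor (x + 1)^2 tells us the largest block for λ = -1 has size 2.
Step 3 — with total size 5, 3 blocks, and largest block 2, the block sizes (in nonincreasing order) are [2, 2, 1].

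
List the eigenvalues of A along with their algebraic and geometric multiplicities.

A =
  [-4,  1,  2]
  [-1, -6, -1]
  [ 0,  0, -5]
λ = -5: alg = 3, geom = 1

Step 1 — factor the characteristic polynomial to read off the algebraic multiplicities:
  χ_A(x) = (x + 5)^3

Step 2 — compute geometric multiplicities via the rank-nullity identity g(λ) = n − rank(A − λI):
  rank(A − (-5)·I) = 2, so dim ker(A − (-5)·I) = n − 2 = 1

Summary:
  λ = -5: algebraic multiplicity = 3, geometric multiplicity = 1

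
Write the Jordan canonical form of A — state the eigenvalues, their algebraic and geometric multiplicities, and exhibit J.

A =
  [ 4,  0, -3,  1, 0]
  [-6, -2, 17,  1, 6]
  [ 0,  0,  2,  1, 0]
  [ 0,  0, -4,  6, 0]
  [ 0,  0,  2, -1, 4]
J_1(-2) ⊕ J_3(4) ⊕ J_1(4)

The characteristic polynomial is
  det(x·I − A) = x^5 - 14*x^4 + 64*x^3 - 64*x^2 - 256*x + 512 = (x - 4)^4*(x + 2)

Eigenvalues and multiplicities (the geometric multiplicity of λ is n − rank(A − λI), which equals the number of Jordan blocks for λ):
  λ = -2: algebraic multiplicity = 1, geometric multiplicity = 1
  λ = 4: algebraic multiplicity = 4, geometric multiplicity = 2

Determining the block sizes for each eigenvalue:
  λ = -2: one block (gm = 1), so the single block has size am = 1 → block sizes [1]
  λ = 4: with am = 4 and gm = 2, the partition is not yet determined (e.g. several partitions of 4 into 2 parts exist). Let N = A − (4)·I. Computing rank(N^1) = 3, rank(N^2) = 2, rank(N^3) = 1; the number of blocks of size ≥ j is rank(N^{j−1}) − rank(N^j), giving [2, 1, 1]. So we have 1 block(s) of size 3, 1 block(s) of size 1 → block sizes [3, 1]

Assembling the blocks gives a Jordan form
J =
  [-2, 0, 0, 0, 0]
  [ 0, 4, 1, 0, 0]
  [ 0, 0, 4, 1, 0]
  [ 0, 0, 0, 4, 0]
  [ 0, 0, 0, 0, 4]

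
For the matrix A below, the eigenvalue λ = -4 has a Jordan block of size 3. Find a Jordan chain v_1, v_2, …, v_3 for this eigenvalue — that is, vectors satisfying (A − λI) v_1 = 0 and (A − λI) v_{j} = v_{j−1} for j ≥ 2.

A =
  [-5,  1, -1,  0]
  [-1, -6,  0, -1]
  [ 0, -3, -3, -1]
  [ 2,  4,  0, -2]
A Jordan chain for λ = -4 of length 3:
v_1 = (0, 1, 1, -2)ᵀ
v_2 = (-1, -1, 0, 2)ᵀ
v_3 = (1, 0, 0, 0)ᵀ

Let N = A − (-4)·I. We want v_3 with N^3 v_3 = 0 but N^2 v_3 ≠ 0; then v_{j-1} := N · v_j for j = 3, …, 2.

Pick v_3 = (1, 0, 0, 0)ᵀ.
Then v_2 = N · v_3 = (-1, -1, 0, 2)ᵀ.
Then v_1 = N · v_2 = (0, 1, 1, -2)ᵀ.

Sanity check: (A − (-4)·I) v_1 = (0, 0, 0, 0)ᵀ = 0. ✓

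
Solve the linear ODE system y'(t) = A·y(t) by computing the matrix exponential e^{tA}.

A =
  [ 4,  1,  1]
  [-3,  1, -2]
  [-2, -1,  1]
e^{tA} =
  [-t^2*exp(2*t)/2 + 2*t*exp(2*t) + exp(2*t), t*exp(2*t), -t^2*exp(2*t)/2 + t*exp(2*t)]
  [t^2*exp(2*t)/2 - 3*t*exp(2*t), -t*exp(2*t) + exp(2*t), t^2*exp(2*t)/2 - 2*t*exp(2*t)]
  [t^2*exp(2*t)/2 - 2*t*exp(2*t), -t*exp(2*t), t^2*exp(2*t)/2 - t*exp(2*t) + exp(2*t)]

Strategy: write A = P · J · P⁻¹ where J is a Jordan canonical form, so e^{tA} = P · e^{tJ} · P⁻¹, and e^{tJ} can be computed block-by-block.

A has Jordan form
J =
  [2, 1, 0]
  [0, 2, 1]
  [0, 0, 2]
(up to reordering of blocks).

Per-block formulas:
  For a 3×3 Jordan block J_3(2): exp(t · J_3(2)) = e^(2t)·(I + t·N + (t^2/2)·N^2), where N is the 3×3 nilpotent shift.

After assembling e^{tJ} and conjugating by P, we get:

e^{tA} =
  [-t^2*exp(2*t)/2 + 2*t*exp(2*t) + exp(2*t), t*exp(2*t), -t^2*exp(2*t)/2 + t*exp(2*t)]
  [t^2*exp(2*t)/2 - 3*t*exp(2*t), -t*exp(2*t) + exp(2*t), t^2*exp(2*t)/2 - 2*t*exp(2*t)]
  [t^2*exp(2*t)/2 - 2*t*exp(2*t), -t*exp(2*t), t^2*exp(2*t)/2 - t*exp(2*t) + exp(2*t)]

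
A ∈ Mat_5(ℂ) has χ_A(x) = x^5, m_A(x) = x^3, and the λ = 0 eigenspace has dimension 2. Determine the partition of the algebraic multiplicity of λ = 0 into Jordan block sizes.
Block sizes for λ = 0: [3, 2]

Step 1 — from the characteristic polynomial, algebraic multiplicity of λ = 0 is 5. From dim ker(A − (0)·I) = 2, there are exactly 2 Jordan blocks for λ = 0.
Step 2 — from the minimal polynomial, the factor (x − 0)^3 tells us the largest block for λ = 0 has size 3.
Step 3 — with total size 5, 2 blocks, and largest block 3, the block sizes (in nonincreasing order) are [3, 2].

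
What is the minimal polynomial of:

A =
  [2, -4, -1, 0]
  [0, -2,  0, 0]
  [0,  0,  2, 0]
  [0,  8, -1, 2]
x^3 - 2*x^2 - 4*x + 8

The characteristic polynomial is χ_A(x) = (x - 2)^3*(x + 2), so the eigenvalues are known. The minimal polynomial is
  m_A(x) = Π_λ (x − λ)^{k_λ}
where k_λ is the size of the *largest* Jordan block for λ (equivalently, the smallest k with (A − λI)^k v = 0 for every generalised eigenvector v of λ).

  λ = -2: largest Jordan block has size 1, contributing (x + 2)
  λ = 2: largest Jordan block has size 2, contributing (x − 2)^2

So m_A(x) = (x - 2)^2*(x + 2) = x^3 - 2*x^2 - 4*x + 8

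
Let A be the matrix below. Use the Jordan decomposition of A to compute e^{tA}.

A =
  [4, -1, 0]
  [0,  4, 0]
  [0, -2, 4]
e^{tA} =
  [exp(4*t), -t*exp(4*t), 0]
  [0, exp(4*t), 0]
  [0, -2*t*exp(4*t), exp(4*t)]

Strategy: write A = P · J · P⁻¹ where J is a Jordan canonical form, so e^{tA} = P · e^{tJ} · P⁻¹, and e^{tJ} can be computed block-by-block.

A has Jordan form
J =
  [4, 1, 0]
  [0, 4, 0]
  [0, 0, 4]
(up to reordering of blocks).

Per-block formulas:
  For a 1×1 block at λ = 4: exp(t · [4]) = [e^(4t)].
  For a 2×2 Jordan block J_2(4): exp(t · J_2(4)) = e^(4t)·(I + t·N), where N is the 2×2 nilpotent shift.

After assembling e^{tJ} and conjugating by P, we get:

e^{tA} =
  [exp(4*t), -t*exp(4*t), 0]
  [0, exp(4*t), 0]
  [0, -2*t*exp(4*t), exp(4*t)]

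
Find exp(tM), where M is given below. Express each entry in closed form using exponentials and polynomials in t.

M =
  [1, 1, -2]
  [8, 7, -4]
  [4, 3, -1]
e^{tM} =
  [exp(t), t*exp(t), -2*t*exp(t)]
  [2*exp(5*t) - 2*exp(t), -2*t*exp(t) + 2*exp(5*t) - exp(t), 4*t*exp(t) - 2*exp(5*t) + 2*exp(t)]
  [exp(5*t) - exp(t), -t*exp(t) + exp(5*t) - exp(t), 2*t*exp(t) - exp(5*t) + 2*exp(t)]

Strategy: write M = P · J · P⁻¹ where J is a Jordan canonical form, so e^{tM} = P · e^{tJ} · P⁻¹, and e^{tJ} can be computed block-by-block.

M has Jordan form
J =
  [1, 1, 0]
  [0, 1, 0]
  [0, 0, 5]
(up to reordering of blocks).

Per-block formulas:
  For a 1×1 block at λ = 5: exp(t · [5]) = [e^(5t)].
  For a 2×2 Jordan block J_2(1): exp(t · J_2(1)) = e^(1t)·(I + t·N), where N is the 2×2 nilpotent shift.

After assembling e^{tJ} and conjugating by P, we get:

e^{tM} =
  [exp(t), t*exp(t), -2*t*exp(t)]
  [2*exp(5*t) - 2*exp(t), -2*t*exp(t) + 2*exp(5*t) - exp(t), 4*t*exp(t) - 2*exp(5*t) + 2*exp(t)]
  [exp(5*t) - exp(t), -t*exp(t) + exp(5*t) - exp(t), 2*t*exp(t) - exp(5*t) + 2*exp(t)]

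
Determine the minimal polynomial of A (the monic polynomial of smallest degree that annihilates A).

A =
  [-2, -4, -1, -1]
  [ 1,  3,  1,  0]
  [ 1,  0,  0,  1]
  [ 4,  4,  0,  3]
x^2 - 2*x + 1

The characteristic polynomial is χ_A(x) = (x - 1)^4, so the eigenvalues are known. The minimal polynomial is
  m_A(x) = Π_λ (x − λ)^{k_λ}
where k_λ is the size of the *largest* Jordan block for λ (equivalently, the smallest k with (A − λI)^k v = 0 for every generalised eigenvector v of λ).

  λ = 1: largest Jordan block has size 2, contributing (x − 1)^2

So m_A(x) = (x - 1)^2 = x^2 - 2*x + 1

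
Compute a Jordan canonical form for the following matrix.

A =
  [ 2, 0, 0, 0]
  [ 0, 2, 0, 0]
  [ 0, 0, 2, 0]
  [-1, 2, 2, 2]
J_2(2) ⊕ J_1(2) ⊕ J_1(2)

The characteristic polynomial is
  det(x·I − A) = x^4 - 8*x^3 + 24*x^2 - 32*x + 16 = (x - 2)^4

Eigenvalues and multiplicities (the geometric multiplicity of λ is n − rank(A − λI), which equals the number of Jordan blocks for λ):
  λ = 2: algebraic multiplicity = 4, geometric multiplicity = 3

Determining the block sizes for each eigenvalue:
  λ = 2: 3 blocks summing to 4 forces exactly one block of size 2 and the rest size 1 → block sizes [2, 1, 1]

Assembling the blocks gives a Jordan form
J =
  [2, 1, 0, 0]
  [0, 2, 0, 0]
  [0, 0, 2, 0]
  [0, 0, 0, 2]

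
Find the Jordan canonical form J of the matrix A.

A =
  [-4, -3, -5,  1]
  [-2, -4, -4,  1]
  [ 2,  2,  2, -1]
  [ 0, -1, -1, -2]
J_3(-2) ⊕ J_1(-2)

The characteristic polynomial is
  det(x·I − A) = x^4 + 8*x^3 + 24*x^2 + 32*x + 16 = (x + 2)^4

Eigenvalues and multiplicities (the geometric multiplicity of λ is n − rank(A − λI), which equals the number of Jordan blocks for λ):
  λ = -2: algebraic multiplicity = 4, geometric multiplicity = 2

Determining the block sizes for each eigenvalue:
  λ = -2: with am = 4 and gm = 2, the partition is not yet determined (e.g. several partitions of 4 into 2 parts exist). Let N = A − (-2)·I. Computing rank(N^1) = 2, rank(N^2) = 1, rank(N^3) = 0; the number of blocks of size ≥ j is rank(N^{j−1}) − rank(N^j), giving [2, 1, 1]. So we have 1 block(s) of size 3, 1 block(s) of size 1 → block sizes [3, 1]

Assembling the blocks gives a Jordan form
J =
  [-2,  1,  0,  0]
  [ 0, -2,  1,  0]
  [ 0,  0, -2,  0]
  [ 0,  0,  0, -2]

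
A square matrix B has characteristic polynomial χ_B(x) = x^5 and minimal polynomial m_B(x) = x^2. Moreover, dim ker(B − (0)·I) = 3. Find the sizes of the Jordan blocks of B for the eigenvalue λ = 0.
Block sizes for λ = 0: [2, 2, 1]

Step 1 — from the characteristic polynomial, algebraic multiplicity of λ = 0 is 5. From dim ker(B − (0)·I) = 3, there are exactly 3 Jordan blocks for λ = 0.
Step 2 — from the minimal polynomial, the factor (x − 0)^2 tells us the largest block for λ = 0 has size 2.
Step 3 — with total size 5, 3 blocks, and largest block 2, the block sizes (in nonincreasing order) are [2, 2, 1].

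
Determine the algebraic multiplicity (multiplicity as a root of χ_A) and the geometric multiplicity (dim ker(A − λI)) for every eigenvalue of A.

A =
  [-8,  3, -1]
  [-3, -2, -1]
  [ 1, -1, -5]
λ = -5: alg = 3, geom = 1

Step 1 — factor the characteristic polynomial to read off the algebraic multiplicities:
  χ_A(x) = (x + 5)^3

Step 2 — compute geometric multiplicities via the rank-nullity identity g(λ) = n − rank(A − λI):
  rank(A − (-5)·I) = 2, so dim ker(A − (-5)·I) = n − 2 = 1

Summary:
  λ = -5: algebraic multiplicity = 3, geometric multiplicity = 1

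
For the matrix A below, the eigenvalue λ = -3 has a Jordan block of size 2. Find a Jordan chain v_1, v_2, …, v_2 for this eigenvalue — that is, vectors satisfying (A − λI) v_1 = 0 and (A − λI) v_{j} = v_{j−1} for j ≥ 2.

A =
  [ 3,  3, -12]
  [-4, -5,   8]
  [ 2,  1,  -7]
A Jordan chain for λ = -3 of length 2:
v_1 = (6, -4, 2)ᵀ
v_2 = (1, 0, 0)ᵀ

Let N = A − (-3)·I. We want v_2 with N^2 v_2 = 0 but N^1 v_2 ≠ 0; then v_{j-1} := N · v_j for j = 2, …, 2.

Pick v_2 = (1, 0, 0)ᵀ.
Then v_1 = N · v_2 = (6, -4, 2)ᵀ.

Sanity check: (A − (-3)·I) v_1 = (0, 0, 0)ᵀ = 0. ✓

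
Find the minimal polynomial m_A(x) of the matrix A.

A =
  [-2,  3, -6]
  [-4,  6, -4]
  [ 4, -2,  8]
x^2 - 8*x + 16

The characteristic polynomial is χ_A(x) = (x - 4)^3, so the eigenvalues are known. The minimal polynomial is
  m_A(x) = Π_λ (x − λ)^{k_λ}
where k_λ is the size of the *largest* Jordan block for λ (equivalently, the smallest k with (A − λI)^k v = 0 for every generalised eigenvector v of λ).

  λ = 4: largest Jordan block has size 2, contributing (x − 4)^2

So m_A(x) = (x - 4)^2 = x^2 - 8*x + 16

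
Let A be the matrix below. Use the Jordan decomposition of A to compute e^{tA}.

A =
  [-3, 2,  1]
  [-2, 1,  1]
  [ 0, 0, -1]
e^{tA} =
  [-2*t*exp(-t) + exp(-t), 2*t*exp(-t), t*exp(-t)]
  [-2*t*exp(-t), 2*t*exp(-t) + exp(-t), t*exp(-t)]
  [0, 0, exp(-t)]

Strategy: write A = P · J · P⁻¹ where J is a Jordan canonical form, so e^{tA} = P · e^{tJ} · P⁻¹, and e^{tJ} can be computed block-by-block.

A has Jordan form
J =
  [-1,  1,  0]
  [ 0, -1,  0]
  [ 0,  0, -1]
(up to reordering of blocks).

Per-block formulas:
  For a 2×2 Jordan block J_2(-1): exp(t · J_2(-1)) = e^(-1t)·(I + t·N), where N is the 2×2 nilpotent shift.
  For a 1×1 block at λ = -1: exp(t · [-1]) = [e^(-1t)].

After assembling e^{tJ} and conjugating by P, we get:

e^{tA} =
  [-2*t*exp(-t) + exp(-t), 2*t*exp(-t), t*exp(-t)]
  [-2*t*exp(-t), 2*t*exp(-t) + exp(-t), t*exp(-t)]
  [0, 0, exp(-t)]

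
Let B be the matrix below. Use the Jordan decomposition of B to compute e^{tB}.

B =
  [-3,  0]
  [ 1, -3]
e^{tB} =
  [exp(-3*t), 0]
  [t*exp(-3*t), exp(-3*t)]

Strategy: write B = P · J · P⁻¹ where J is a Jordan canonical form, so e^{tB} = P · e^{tJ} · P⁻¹, and e^{tJ} can be computed block-by-block.

B has Jordan form
J =
  [-3,  1]
  [ 0, -3]
(up to reordering of blocks).

Per-block formulas:
  For a 2×2 Jordan block J_2(-3): exp(t · J_2(-3)) = e^(-3t)·(I + t·N), where N is the 2×2 nilpotent shift.

After assembling e^{tJ} and conjugating by P, we get:

e^{tB} =
  [exp(-3*t), 0]
  [t*exp(-3*t), exp(-3*t)]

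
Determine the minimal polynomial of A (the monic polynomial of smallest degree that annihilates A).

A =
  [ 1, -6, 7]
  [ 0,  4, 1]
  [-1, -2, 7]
x^3 - 12*x^2 + 48*x - 64

The characteristic polynomial is χ_A(x) = (x - 4)^3, so the eigenvalues are known. The minimal polynomial is
  m_A(x) = Π_λ (x − λ)^{k_λ}
where k_λ is the size of the *largest* Jordan block for λ (equivalently, the smallest k with (A − λI)^k v = 0 for every generalised eigenvector v of λ).

  λ = 4: largest Jordan block has size 3, contributing (x − 4)^3

So m_A(x) = (x - 4)^3 = x^3 - 12*x^2 + 48*x - 64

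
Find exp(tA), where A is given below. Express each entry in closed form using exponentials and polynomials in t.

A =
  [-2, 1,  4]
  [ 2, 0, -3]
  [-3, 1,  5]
e^{tA} =
  [-t^2*exp(t)/2 - 3*t*exp(t) + exp(t), t*exp(t), t^2*exp(t)/2 + 4*t*exp(t)]
  [t^2*exp(t)/2 + 2*t*exp(t), -t*exp(t) + exp(t), -t^2*exp(t)/2 - 3*t*exp(t)]
  [-t^2*exp(t)/2 - 3*t*exp(t), t*exp(t), t^2*exp(t)/2 + 4*t*exp(t) + exp(t)]

Strategy: write A = P · J · P⁻¹ where J is a Jordan canonical form, so e^{tA} = P · e^{tJ} · P⁻¹, and e^{tJ} can be computed block-by-block.

A has Jordan form
J =
  [1, 1, 0]
  [0, 1, 1]
  [0, 0, 1]
(up to reordering of blocks).

Per-block formulas:
  For a 3×3 Jordan block J_3(1): exp(t · J_3(1)) = e^(1t)·(I + t·N + (t^2/2)·N^2), where N is the 3×3 nilpotent shift.

After assembling e^{tJ} and conjugating by P, we get:

e^{tA} =
  [-t^2*exp(t)/2 - 3*t*exp(t) + exp(t), t*exp(t), t^2*exp(t)/2 + 4*t*exp(t)]
  [t^2*exp(t)/2 + 2*t*exp(t), -t*exp(t) + exp(t), -t^2*exp(t)/2 - 3*t*exp(t)]
  [-t^2*exp(t)/2 - 3*t*exp(t), t*exp(t), t^2*exp(t)/2 + 4*t*exp(t) + exp(t)]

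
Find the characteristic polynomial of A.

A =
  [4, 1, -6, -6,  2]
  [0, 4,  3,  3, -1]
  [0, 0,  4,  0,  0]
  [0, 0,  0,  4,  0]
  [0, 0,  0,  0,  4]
x^5 - 20*x^4 + 160*x^3 - 640*x^2 + 1280*x - 1024

Expanding det(x·I − A) (e.g. by cofactor expansion or by noting that A is similar to its Jordan form J, which has the same characteristic polynomial as A) gives
  χ_A(x) = x^5 - 20*x^4 + 160*x^3 - 640*x^2 + 1280*x - 1024
which factors as (x - 4)^5. The eigenvalues (with algebraic multiplicities) are λ = 4 with multiplicity 5.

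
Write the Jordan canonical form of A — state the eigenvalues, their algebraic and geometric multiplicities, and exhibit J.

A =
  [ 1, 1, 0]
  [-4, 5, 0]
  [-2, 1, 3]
J_2(3) ⊕ J_1(3)

The characteristic polynomial is
  det(x·I − A) = x^3 - 9*x^2 + 27*x - 27 = (x - 3)^3

Eigenvalues and multiplicities (the geometric multiplicity of λ is n − rank(A − λI), which equals the number of Jordan blocks for λ):
  λ = 3: algebraic multiplicity = 3, geometric multiplicity = 2

Determining the block sizes for each eigenvalue:
  λ = 3: 2 blocks summing to 3 forces exactly one block of size 2 and the rest size 1 → block sizes [2, 1]

Assembling the blocks gives a Jordan form
J =
  [3, 1, 0]
  [0, 3, 0]
  [0, 0, 3]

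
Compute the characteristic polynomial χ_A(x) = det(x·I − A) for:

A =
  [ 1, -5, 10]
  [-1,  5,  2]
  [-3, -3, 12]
x^3 - 18*x^2 + 108*x - 216

Expanding det(x·I − A) (e.g. by cofactor expansion or by noting that A is similar to its Jordan form J, which has the same characteristic polynomial as A) gives
  χ_A(x) = x^3 - 18*x^2 + 108*x - 216
which factors as (x - 6)^3. The eigenvalues (with algebraic multiplicities) are λ = 6 with multiplicity 3.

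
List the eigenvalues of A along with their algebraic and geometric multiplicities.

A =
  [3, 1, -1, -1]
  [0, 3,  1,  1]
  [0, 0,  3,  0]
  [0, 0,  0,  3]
λ = 3: alg = 4, geom = 2

Step 1 — factor the characteristic polynomial to read off the algebraic multiplicities:
  χ_A(x) = (x - 3)^4

Step 2 — compute geometric multiplicities via the rank-nullity identity g(λ) = n − rank(A − λI):
  rank(A − (3)·I) = 2, so dim ker(A − (3)·I) = n − 2 = 2

Summary:
  λ = 3: algebraic multiplicity = 4, geometric multiplicity = 2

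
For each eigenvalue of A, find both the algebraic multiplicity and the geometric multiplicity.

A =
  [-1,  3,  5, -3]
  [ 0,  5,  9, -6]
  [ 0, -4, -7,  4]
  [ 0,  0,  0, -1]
λ = -1: alg = 4, geom = 2

Step 1 — factor the characteristic polynomial to read off the algebraic multiplicities:
  χ_A(x) = (x + 1)^4

Step 2 — compute geometric multiplicities via the rank-nullity identity g(λ) = n − rank(A − λI):
  rank(A − (-1)·I) = 2, so dim ker(A − (-1)·I) = n − 2 = 2

Summary:
  λ = -1: algebraic multiplicity = 4, geometric multiplicity = 2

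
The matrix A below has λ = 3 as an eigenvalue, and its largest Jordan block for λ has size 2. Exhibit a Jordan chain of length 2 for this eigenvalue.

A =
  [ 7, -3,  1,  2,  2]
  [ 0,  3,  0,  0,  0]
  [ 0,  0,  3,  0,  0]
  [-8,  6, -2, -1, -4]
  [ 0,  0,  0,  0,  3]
A Jordan chain for λ = 3 of length 2:
v_1 = (4, 0, 0, -8, 0)ᵀ
v_2 = (1, 0, 0, 0, 0)ᵀ

Let N = A − (3)·I. We want v_2 with N^2 v_2 = 0 but N^1 v_2 ≠ 0; then v_{j-1} := N · v_j for j = 2, …, 2.

Pick v_2 = (1, 0, 0, 0, 0)ᵀ.
Then v_1 = N · v_2 = (4, 0, 0, -8, 0)ᵀ.

Sanity check: (A − (3)·I) v_1 = (0, 0, 0, 0, 0)ᵀ = 0. ✓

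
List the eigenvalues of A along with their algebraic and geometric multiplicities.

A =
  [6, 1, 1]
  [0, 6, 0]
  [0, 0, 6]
λ = 6: alg = 3, geom = 2

Step 1 — factor the characteristic polynomial to read off the algebraic multiplicities:
  χ_A(x) = (x - 6)^3

Step 2 — compute geometric multiplicities via the rank-nullity identity g(λ) = n − rank(A − λI):
  rank(A − (6)·I) = 1, so dim ker(A − (6)·I) = n − 1 = 2

Summary:
  λ = 6: algebraic multiplicity = 3, geometric multiplicity = 2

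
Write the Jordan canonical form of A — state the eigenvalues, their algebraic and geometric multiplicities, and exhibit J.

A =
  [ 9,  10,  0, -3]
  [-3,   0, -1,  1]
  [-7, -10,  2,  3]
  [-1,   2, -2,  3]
J_1(2) ⊕ J_3(4)

The characteristic polynomial is
  det(x·I − A) = x^4 - 14*x^3 + 72*x^2 - 160*x + 128 = (x - 4)^3*(x - 2)

Eigenvalues and multiplicities (the geometric multiplicity of λ is n − rank(A − λI), which equals the number of Jordan blocks for λ):
  λ = 2: algebraic multiplicity = 1, geometric multiplicity = 1
  λ = 4: algebraic multiplicity = 3, geometric multiplicity = 1

Determining the block sizes for each eigenvalue:
  λ = 2: one block (gm = 1), so the single block has size am = 1 → block sizes [1]
  λ = 4: one block (gm = 1), so the single block has size am = 3 → block sizes [3]

Assembling the blocks gives a Jordan form
J =
  [2, 0, 0, 0]
  [0, 4, 1, 0]
  [0, 0, 4, 1]
  [0, 0, 0, 4]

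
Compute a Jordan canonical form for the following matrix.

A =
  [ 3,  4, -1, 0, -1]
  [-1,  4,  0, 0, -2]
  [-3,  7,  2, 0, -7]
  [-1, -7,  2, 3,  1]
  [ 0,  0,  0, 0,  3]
J_3(3) ⊕ J_2(3)

The characteristic polynomial is
  det(x·I − A) = x^5 - 15*x^4 + 90*x^3 - 270*x^2 + 405*x - 243 = (x - 3)^5

Eigenvalues and multiplicities (the geometric multiplicity of λ is n − rank(A − λI), which equals the number of Jordan blocks for λ):
  λ = 3: algebraic multiplicity = 5, geometric multiplicity = 2

Determining the block sizes for each eigenvalue:
  λ = 3: with am = 5 and gm = 2, the partition is not yet determined (e.g. several partitions of 5 into 2 parts exist). Let N = A − (3)·I. Computing rank(N^1) = 3, rank(N^2) = 1, rank(N^3) = 0; the number of blocks of size ≥ j is rank(N^{j−1}) − rank(N^j), giving [2, 2, 1]. So we have 1 block(s) of size 3, 1 block(s) of size 2 → block sizes [3, 2]

Assembling the blocks gives a Jordan form
J =
  [3, 1, 0, 0, 0]
  [0, 3, 1, 0, 0]
  [0, 0, 3, 0, 0]
  [0, 0, 0, 3, 1]
  [0, 0, 0, 0, 3]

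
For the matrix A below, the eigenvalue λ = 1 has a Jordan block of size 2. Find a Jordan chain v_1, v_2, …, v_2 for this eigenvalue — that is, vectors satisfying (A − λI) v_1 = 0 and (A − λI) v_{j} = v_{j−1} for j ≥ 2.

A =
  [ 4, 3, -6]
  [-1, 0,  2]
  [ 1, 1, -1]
A Jordan chain for λ = 1 of length 2:
v_1 = (3, -1, 1)ᵀ
v_2 = (1, 0, 0)ᵀ

Let N = A − (1)·I. We want v_2 with N^2 v_2 = 0 but N^1 v_2 ≠ 0; then v_{j-1} := N · v_j for j = 2, …, 2.

Pick v_2 = (1, 0, 0)ᵀ.
Then v_1 = N · v_2 = (3, -1, 1)ᵀ.

Sanity check: (A − (1)·I) v_1 = (0, 0, 0)ᵀ = 0. ✓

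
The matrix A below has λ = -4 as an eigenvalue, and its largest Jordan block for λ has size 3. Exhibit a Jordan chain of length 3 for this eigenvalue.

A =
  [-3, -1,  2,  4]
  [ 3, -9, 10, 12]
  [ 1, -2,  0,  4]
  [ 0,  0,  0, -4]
A Jordan chain for λ = -4 of length 3:
v_1 = (0, -2, -1, 0)ᵀ
v_2 = (1, 3, 1, 0)ᵀ
v_3 = (1, 0, 0, 0)ᵀ

Let N = A − (-4)·I. We want v_3 with N^3 v_3 = 0 but N^2 v_3 ≠ 0; then v_{j-1} := N · v_j for j = 3, …, 2.

Pick v_3 = (1, 0, 0, 0)ᵀ.
Then v_2 = N · v_3 = (1, 3, 1, 0)ᵀ.
Then v_1 = N · v_2 = (0, -2, -1, 0)ᵀ.

Sanity check: (A − (-4)·I) v_1 = (0, 0, 0, 0)ᵀ = 0. ✓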